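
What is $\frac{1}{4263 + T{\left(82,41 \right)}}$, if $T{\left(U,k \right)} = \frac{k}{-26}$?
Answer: $\frac{26}{110797} \approx 0.00023466$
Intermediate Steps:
$T{\left(U,k \right)} = - \frac{k}{26}$ ($T{\left(U,k \right)} = k \left(- \frac{1}{26}\right) = - \frac{k}{26}$)
$\frac{1}{4263 + T{\left(82,41 \right)}} = \frac{1}{4263 - \frac{41}{26}} = \frac{1}{\frac{110797}{26}} = \frac{26}{110797}$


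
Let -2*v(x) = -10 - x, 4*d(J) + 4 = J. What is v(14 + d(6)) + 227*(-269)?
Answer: -244203/4 ≈ -61051.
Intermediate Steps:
d(J) = -1 + J/4
v(x) = 5 + x/2 (v(x) = -(-10 - x)/2 = 5 + x/2)
v(14 + d(6)) + 227*(-269) = (5 + (14 + (-1 + (1/4)*6))/2) + 227*(-269) = (5 + (14 + (-1 + 3/2))/2) - 61063 = (5 + (14 + 1/2)/2) - 61063 = (5 + (1/2)*(29/2)) - 61063 = (5 + 29/4) - 61063 = 49/4 - 61063 = -244203/4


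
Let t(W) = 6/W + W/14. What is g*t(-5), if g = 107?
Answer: -11663/70 ≈ -166.61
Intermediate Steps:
t(W) = 6/W + W/14 (t(W) = 6/W + W*(1/14) = 6/W + W/14)
g*t(-5) = 107*(6/(-5) + (1/14)*(-5)) = 107*(6*(-⅕) - 5/14) = 107*(-6/5 - 5/14) = 107*(-109/70) = -11663/70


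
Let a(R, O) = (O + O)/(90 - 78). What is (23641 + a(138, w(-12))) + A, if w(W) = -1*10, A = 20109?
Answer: 131245/3 ≈ 43748.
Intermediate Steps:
w(W) = -10
a(R, O) = O/6 (a(R, O) = (2*O)/12 = (2*O)*(1/12) = O/6)
(23641 + a(138, w(-12))) + A = (23641 + (⅙)*(-10)) + 20109 = (23641 - 5/3) + 20109 = 70918/3 + 20109 = 131245/3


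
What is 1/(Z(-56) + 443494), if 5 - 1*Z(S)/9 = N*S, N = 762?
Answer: 1/827587 ≈ 1.2083e-6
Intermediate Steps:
Z(S) = 45 - 6858*S
1/(Z(-56) + 443494) = 1/((45 - 6858*(-56)) + 443494) = 1/((45 + 384048) + 443494) = 1/(384093 + 443494) = 1/827587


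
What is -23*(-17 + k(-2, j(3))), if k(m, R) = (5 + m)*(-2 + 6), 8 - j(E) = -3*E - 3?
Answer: 115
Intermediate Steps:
j(E) = 11 + 3*E (j(E) = 8 - (-3*E - 3) = 8 - (-3 - 3*E) = 8 + (3 + 3*E) = 11 + 3*E)
k(m, R) = 20 + 4*m (k(m, R) = (5 + m)*4 = 20 + 4*m)
-23*(-17 + k(-2, j(3))) = -23*(-17 + (20 + 4*(-2))) = -23*(-17 + (20 - 8)) = -23*(-17 + 12) = -23*(-5) = 115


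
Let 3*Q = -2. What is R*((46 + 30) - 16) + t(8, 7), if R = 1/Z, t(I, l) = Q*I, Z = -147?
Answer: -844/147 ≈ -5.7415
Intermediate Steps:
Q = -2/3 (Q = (1/3)*(-2) = -2/3 ≈ -0.66667)
t(I, l) = -2*I/3
R = -1/147 (R = 1/(-147) = -1/147 ≈ -0.0068027)
R*((46 + 30) - 16) + t(8, 7) = -((46 + 30) - 16)/147 - 2/3*8 = -(76 - 16)/147 - 16/3 = -1/147*60 - 16/3 = -20/49 - 16/3 = -844/147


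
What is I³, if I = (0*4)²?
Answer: 0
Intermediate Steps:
I = 0 (I = 0² = 0)
I³ = 0³ = 0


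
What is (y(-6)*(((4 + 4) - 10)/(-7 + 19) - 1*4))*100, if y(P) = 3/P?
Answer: 625/3 ≈ 208.33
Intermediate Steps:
(y(-6)*(((4 + 4) - 10)/(-7 + 19) - 1*4))*100 = ((3/(-6))*(((4 + 4) - 10)/(-7 + 19) - 1*4))*100 = ((3*(-⅙))*((8 - 10)/12 - 4))*100 = -(-2*1/12 - 4)/2*100 = -(-⅙ - 4)/2*100 = -½*(-25/6)*100 = (25/12)*100 = 625/3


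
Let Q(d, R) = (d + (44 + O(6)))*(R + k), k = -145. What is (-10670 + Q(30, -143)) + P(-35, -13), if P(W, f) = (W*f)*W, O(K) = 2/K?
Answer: -48003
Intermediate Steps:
Q(d, R) = (-145 + R)*(133/3 + d) (Q(d, R) = (d + (44 + 2/6))*(R - 145) = (d + (44 + 2*(⅙)))*(-145 + R) = (d + (44 + ⅓))*(-145 + R) = (d + 133/3)*(-145 + R) = (133/3 + d)*(-145 + R) = (-145 + R)*(133/3 + d))
P(W, f) = f*W²
(-10670 + Q(30, -143)) + P(-35, -13) = (-10670 + (-19285/3 - 145*30 + (133/3)*(-143) - 143*30)) - 13*(-35)² = (-10670 + (-19285/3 - 4350 - 19019/3 - 4290)) - 13*1225 = (-10670 - 21408) - 15925 = -32078 - 15925 = -48003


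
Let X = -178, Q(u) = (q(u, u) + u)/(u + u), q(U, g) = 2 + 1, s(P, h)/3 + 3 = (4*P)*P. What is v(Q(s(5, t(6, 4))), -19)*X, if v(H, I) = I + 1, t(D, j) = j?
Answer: 3204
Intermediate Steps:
s(P, h) = -9 + 12*P² (s(P, h) = -9 + 3*((4*P)*P) = -9 + 3*(4*P²) = -9 + 12*P²)
q(U, g) = 3
Q(u) = (3 + u)/(2*u) (Q(u) = (3 + u)/(u + u) = (3 + u)/((2*u)) = (3 + u)*(1/(2*u)) = (3 + u)/(2*u))
v(H, I) = 1 + I
v(Q(s(5, t(6, 4))), -19)*X = (1 - 19)*(-178) = -18*(-178) = 3204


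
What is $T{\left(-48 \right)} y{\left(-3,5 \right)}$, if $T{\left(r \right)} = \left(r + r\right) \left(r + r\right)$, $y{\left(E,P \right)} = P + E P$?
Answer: $-92160$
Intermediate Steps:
$T{\left(r \right)} = 4 r^{2}$ ($T{\left(r \right)} = 2 r 2 r = 4 r^{2}$)
$T{\left(-48 \right)} y{\left(-3,5 \right)} = 4 \left(-48\right)^{2} \cdot 5 \left(1 - 3\right) = 4 \cdot 2304 \cdot 5 \left(-2\right) = 9216 \left(-10\right) = -92160$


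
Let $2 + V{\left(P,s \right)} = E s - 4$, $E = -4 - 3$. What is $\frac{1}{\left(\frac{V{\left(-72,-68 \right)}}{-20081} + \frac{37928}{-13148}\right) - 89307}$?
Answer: $- \frac{66006247}{5895011853761} \approx -1.1197 \cdot 10^{-5}$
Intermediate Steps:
$E = -7$
$V{\left(P,s \right)} = -6 - 7 s$ ($V{\left(P,s \right)} = -2 - \left(4 + 7 s\right) = -6 - 7 s$)
$\frac{1}{\left(\frac{V{\left(-72,-68 \right)}}{-20081} + \frac{37928}{-13148}\right) - 89307} = \frac{1}{\left(\frac{-6 - -476}{-20081} + \frac{37928}{-13148}\right) - 89307} = \frac{1}{\left(\left(-6 + 476\right) \left(- \frac{1}{20081}\right) + 37928 \left(- \frac{1}{13148}\right)\right) - 89307} = \frac{1}{\left(470 \left(- \frac{1}{20081}\right) - \frac{9482}{3287}\right) - 89307} = \frac{1}{\left(- \frac{470}{20081} - \frac{9482}{3287}\right) - 89307} = \frac{1}{- \frac{191952932}{66006247} - 89307} = \frac{1}{- \frac{5895011853761}{66006247}} = - \frac{66006247}{5895011853761}$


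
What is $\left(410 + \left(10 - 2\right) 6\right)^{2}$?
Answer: $209764$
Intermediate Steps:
$\left(410 + \left(10 - 2\right) 6\right)^{2} = \left(410 + 8 \cdot 6\right)^{2} = \left(410 + 48\right)^{2} = 458^{2} = 209764$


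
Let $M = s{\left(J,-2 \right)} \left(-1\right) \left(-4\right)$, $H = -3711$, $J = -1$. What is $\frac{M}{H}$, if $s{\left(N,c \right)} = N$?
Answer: $\frac{4}{3711} \approx 0.0010779$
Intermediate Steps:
$M = -4$ ($M = \left(-1\right) \left(-1\right) \left(-4\right) = 1 \left(-4\right) = -4$)
$\frac{M}{H} = - \frac{4}{-3711} = \left(-4\right) \left(- \frac{1}{3711}\right) = \frac{4}{3711}$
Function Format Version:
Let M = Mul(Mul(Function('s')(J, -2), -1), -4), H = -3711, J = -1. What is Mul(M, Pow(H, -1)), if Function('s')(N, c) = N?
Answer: Rational(4, 3711) ≈ 0.0010779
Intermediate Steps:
M = -4 (M = Mul(Mul(-1, -1), -4) = Mul(1, -4) = -4)
Mul(M, Pow(H, -1)) = Mul(-4, Pow(-3711, -1)) = Mul(-4, Rational(-1, 3711)) = Rational(4, 3711)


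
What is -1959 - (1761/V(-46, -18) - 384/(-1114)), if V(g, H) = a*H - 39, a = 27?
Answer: -190660166/97475 ≈ -1956.0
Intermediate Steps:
V(g, H) = -39 + 27*H (V(g, H) = 27*H - 39 = -39 + 27*H)
-1959 - (1761/V(-46, -18) - 384/(-1114)) = -1959 - (1761/(-39 + 27*(-18)) - 384/(-1114)) = -1959 - (1761/(-39 - 486) - 384*(-1/1114)) = -1959 - (1761/(-525) + 192/557) = -1959 - (1761*(-1/525) + 192/557) = -1959 - (-587/175 + 192/557) = -1959 - 1*(-293359/97475) = -1959 + 293359/97475 = -190660166/97475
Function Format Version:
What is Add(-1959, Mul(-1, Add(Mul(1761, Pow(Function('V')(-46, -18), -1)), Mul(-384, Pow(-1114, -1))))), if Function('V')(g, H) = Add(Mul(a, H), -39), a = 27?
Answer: Rational(-190660166, 97475) ≈ -1956.0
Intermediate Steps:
Function('V')(g, H) = Add(-39, Mul(27, H)) (Function('V')(g, H) = Add(Mul(27, H), -39) = Add(-39, Mul(27, H)))
Add(-1959, Mul(-1, Add(Mul(1761, Pow(Function('V')(-46, -18), -1)), Mul(-384, Pow(-1114, -1))))) = Add(-1959, Mul(-1, Add(Mul(1761, Pow(Add(-39, Mul(27, -18)), -1)), Mul(-384, Pow(-1114, -1))))) = Add(-1959, Mul(-1, Add(Mul(1761, Pow(Add(-39, -486), -1)), Mul(-384, Rational(-1, 1114))))) = Add(-1959, Mul(-1, Add(Mul(1761, Pow(-525, -1)), Rational(192, 557)))) = Add(-1959, Mul(-1, Add(Mul(1761, Rational(-1, 525)), Rational(192, 557)))) = Add(-1959, Mul(-1, Add(Rational(-587, 175), Rational(192, 557)))) = Add(-1959, Mul(-1, Rational(-293359, 97475))) = Add(-1959, Rational(293359, 97475)) = Rational(-190660166, 97475)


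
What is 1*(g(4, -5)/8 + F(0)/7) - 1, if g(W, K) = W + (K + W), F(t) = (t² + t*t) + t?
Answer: -5/8 ≈ -0.62500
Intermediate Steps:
F(t) = t + 2*t² (F(t) = (t² + t²) + t = 2*t² + t = t + 2*t²)
g(W, K) = K + 2*W
1*(g(4, -5)/8 + F(0)/7) - 1 = 1*((-5 + 2*4)/8 + (0*(1 + 2*0))/7) - 1 = 1*((-5 + 8)*(⅛) + (0*(1 + 0))*(⅐)) - 1 = 1*(3*(⅛) + (0*1)*(⅐)) - 1 = 1*(3/8 + 0*(⅐)) - 1 = 1*(3/8 + 0) - 1 = 1*(3/8) - 1 = 3/8 - 1 = -5/8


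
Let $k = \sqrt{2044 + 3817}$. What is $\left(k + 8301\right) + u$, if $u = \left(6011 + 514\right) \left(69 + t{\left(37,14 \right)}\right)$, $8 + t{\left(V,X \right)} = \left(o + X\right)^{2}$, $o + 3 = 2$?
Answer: $1509051 + \sqrt{5861} \approx 1.5091 \cdot 10^{6}$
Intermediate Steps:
$o = -1$ ($o = -3 + 2 = -1$)
$t{\left(V,X \right)} = -8 + \left(-1 + X\right)^{2}$
$k = \sqrt{5861} \approx 76.557$
$u = 1500750$ ($u = \left(6011 + 514\right) \left(69 - \left(8 - \left(-1 + 14\right)^{2}\right)\right) = 6525 \left(69 - \left(8 - 13^{2}\right)\right) = 6525 \left(69 + \left(-8 + 169\right)\right) = 6525 \left(69 + 161\right) = 6525 \cdot 230 = 1500750$)
$\left(k + 8301\right) + u = \left(\sqrt{5861} + 8301\right) + 1500750 = \left(8301 + \sqrt{5861}\right) + 1500750 = 1509051 + \sqrt{5861}$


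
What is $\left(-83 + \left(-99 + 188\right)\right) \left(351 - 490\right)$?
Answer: $-834$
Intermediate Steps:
$\left(-83 + \left(-99 + 188\right)\right) \left(351 - 490\right) = \left(-83 + 89\right) \left(-139\right) = 6 \left(-139\right) = -834$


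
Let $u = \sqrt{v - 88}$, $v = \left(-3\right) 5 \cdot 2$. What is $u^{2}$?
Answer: $-118$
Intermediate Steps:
$v = -30$ ($v = \left(-15\right) 2 = -30$)
$u = i \sqrt{118}$ ($u = \sqrt{-30 - 88} = \sqrt{-118} = i \sqrt{118} \approx 10.863 i$)
$u^{2} = \left(i \sqrt{118}\right)^{2} = -118$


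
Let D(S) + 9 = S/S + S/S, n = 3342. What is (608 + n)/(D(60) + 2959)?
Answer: 1975/1476 ≈ 1.3381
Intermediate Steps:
D(S) = -7 (D(S) = -9 + (S/S + S/S) = -9 + (1 + 1) = -9 + 2 = -7)
(608 + n)/(D(60) + 2959) = (608 + 3342)/(-7 + 2959) = 3950/2952 = 3950*(1/2952) = 1975/1476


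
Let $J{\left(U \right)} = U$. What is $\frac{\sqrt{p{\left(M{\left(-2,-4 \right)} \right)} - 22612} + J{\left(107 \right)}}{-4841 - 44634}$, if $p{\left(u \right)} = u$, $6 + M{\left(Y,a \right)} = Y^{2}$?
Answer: $- \frac{107}{49475} - \frac{i \sqrt{22614}}{49475} \approx -0.0021627 - 0.0030395 i$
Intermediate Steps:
$M{\left(Y,a \right)} = -6 + Y^{2}$
$\frac{\sqrt{p{\left(M{\left(-2,-4 \right)} \right)} - 22612} + J{\left(107 \right)}}{-4841 - 44634} = \frac{\sqrt{\left(-6 + \left(-2\right)^{2}\right) - 22612} + 107}{-4841 - 44634} = \frac{\sqrt{\left(-6 + 4\right) - 22612} + 107}{-49475} = \left(\sqrt{-2 - 22612} + 107\right) \left(- \frac{1}{49475}\right) = \left(\sqrt{-22614} + 107\right) \left(- \frac{1}{49475}\right) = \left(i \sqrt{22614} + 107\right) \left(- \frac{1}{49475}\right) = \left(107 + i \sqrt{22614}\right) \left(- \frac{1}{49475}\right) = - \frac{107}{49475} - \frac{i \sqrt{22614}}{49475}$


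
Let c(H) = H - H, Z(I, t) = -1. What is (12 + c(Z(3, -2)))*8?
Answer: 96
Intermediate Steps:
c(H) = 0
(12 + c(Z(3, -2)))*8 = (12 + 0)*8 = 12*8 = 96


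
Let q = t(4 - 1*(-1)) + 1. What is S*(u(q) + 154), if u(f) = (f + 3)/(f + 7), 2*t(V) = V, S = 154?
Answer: 71434/3 ≈ 23811.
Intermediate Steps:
t(V) = V/2
q = 7/2 (q = (4 - 1*(-1))/2 + 1 = (4 + 1)/2 + 1 = (½)*5 + 1 = 5/2 + 1 = 7/2 ≈ 3.5000)
u(f) = (3 + f)/(7 + f)
S*(u(q) + 154) = 154*((3 + 7/2)/(7 + 7/2) + 154) = 154*((13/2)/(21/2) + 154) = 154*((2/21)*(13/2) + 154) = 154*(13/21 + 154) = 154*(3247/21) = 71434/3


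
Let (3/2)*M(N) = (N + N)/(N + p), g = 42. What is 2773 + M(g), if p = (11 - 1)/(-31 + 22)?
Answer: 127621/46 ≈ 2774.4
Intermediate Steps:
p = -10/9 (p = 10/(-9) = 10*(-⅑) = -10/9 ≈ -1.1111)
M(N) = 4*N/(3*(-10/9 + N)) (M(N) = 2*((N + N)/(N - 10/9))/3 = 2*((2*N)/(-10/9 + N))/3 = 2*(2*N/(-10/9 + N))/3 = 4*N/(3*(-10/9 + N)))
2773 + M(g) = 2773 + 12*42/(-10 + 9*42) = 2773 + 12*42/(-10 + 378) = 2773 + 12*42/368 = 2773 + 12*42*(1/368) = 2773 + 63/46 = 127621/46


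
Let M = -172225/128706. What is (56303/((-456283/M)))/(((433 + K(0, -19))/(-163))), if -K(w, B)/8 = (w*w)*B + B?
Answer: -24316551085/528537238182 ≈ -0.046007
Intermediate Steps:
K(w, B) = -8*B - 8*B*w² (K(w, B) = -8*((w*w)*B + B) = -8*(w²*B + B) = -8*(B*w² + B) = -8*(B + B*w²) = -8*B - 8*B*w²)
M = -172225/128706 (M = -172225*1/128706 = -172225/128706 ≈ -1.3381)
(56303/((-456283/M)))/(((433 + K(0, -19))/(-163))) = (56303/((-456283/(-172225/128706))))/(((433 - 8*(-19)*(1 + 0²))/(-163))) = (56303/((-456283*(-128706/172225))))/((-(433 - 8*(-19)*(1 + 0))/163)) = (56303/(58726359798/172225))/((-(433 - 8*(-19)*1)/163)) = (56303*(172225/58726359798))/((-(433 + 152)/163)) = 9696784175/(58726359798*((-1/163*585))) = 9696784175/(58726359798*(-585/163)) = (9696784175/58726359798)*(-163/585) = -24316551085/528537238182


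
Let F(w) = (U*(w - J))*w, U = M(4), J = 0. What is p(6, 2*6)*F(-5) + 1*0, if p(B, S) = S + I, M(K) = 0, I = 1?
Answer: 0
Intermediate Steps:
U = 0
p(B, S) = 1 + S (p(B, S) = S + 1 = 1 + S)
F(w) = 0 (F(w) = (0*(w - 1*0))*w = (0*(w + 0))*w = (0*w)*w = 0*w = 0)
p(6, 2*6)*F(-5) + 1*0 = (1 + 2*6)*0 + 1*0 = (1 + 12)*0 + 0 = 13*0 + 0 = 0 + 0 = 0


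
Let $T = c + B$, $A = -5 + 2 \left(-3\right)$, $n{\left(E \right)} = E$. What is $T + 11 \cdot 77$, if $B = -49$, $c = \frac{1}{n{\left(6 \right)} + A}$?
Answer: $\frac{3989}{5} \approx 797.8$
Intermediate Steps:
$A = -11$ ($A = -5 - 6 = -11$)
$c = - \frac{1}{5}$ ($c = \frac{1}{6 - 11} = \frac{1}{-5} = - \frac{1}{5} \approx -0.2$)
$T = - \frac{246}{5}$ ($T = - \frac{1}{5} - 49 = - \frac{246}{5} \approx -49.2$)
$T + 11 \cdot 77 = - \frac{246}{5} + 11 \cdot 77 = - \frac{246}{5} + 847 = \frac{3989}{5}$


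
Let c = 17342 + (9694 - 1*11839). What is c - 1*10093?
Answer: 5104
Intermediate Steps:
c = 15197 (c = 17342 + (9694 - 11839) = 17342 - 2145 = 15197)
c - 1*10093 = 15197 - 1*10093 = 15197 - 10093 = 5104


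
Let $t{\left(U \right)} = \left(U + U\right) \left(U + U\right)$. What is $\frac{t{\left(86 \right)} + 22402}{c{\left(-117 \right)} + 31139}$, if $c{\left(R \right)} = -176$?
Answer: $\frac{51986}{30963} \approx 1.679$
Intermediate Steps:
$t{\left(U \right)} = 4 U^{2}$ ($t{\left(U \right)} = 2 U 2 U = 4 U^{2}$)
$\frac{t{\left(86 \right)} + 22402}{c{\left(-117 \right)} + 31139} = \frac{4 \cdot 86^{2} + 22402}{-176 + 31139} = \frac{4 \cdot 7396 + 22402}{30963} = \left(29584 + 22402\right) \frac{1}{30963} = 51986 \cdot \frac{1}{30963} = \frac{51986}{30963}$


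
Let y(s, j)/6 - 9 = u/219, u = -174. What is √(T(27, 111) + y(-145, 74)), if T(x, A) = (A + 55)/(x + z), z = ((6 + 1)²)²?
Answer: 5*√15488201074/88622 ≈ 7.0215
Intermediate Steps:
y(s, j) = 3594/73 (y(s, j) = 54 + 6*(-174/219) = 54 + 6*(-174*1/219) = 54 + 6*(-58/73) = 54 - 348/73 = 3594/73)
z = 2401 (z = (7²)² = 49² = 2401)
T(x, A) = (55 + A)/(2401 + x) (T(x, A) = (A + 55)/(x + 2401) = (55 + A)/(2401 + x))
√(T(27, 111) + y(-145, 74)) = √((55 + 111)/(2401 + 27) + 3594/73) = √(166/2428 + 3594/73) = √((1/2428)*166 + 3594/73) = √(83/1214 + 3594/73) = √(4369175/88622) = 5*√15488201074/88622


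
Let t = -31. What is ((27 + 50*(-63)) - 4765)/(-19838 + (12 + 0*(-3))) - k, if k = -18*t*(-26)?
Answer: 143821748/9913 ≈ 14508.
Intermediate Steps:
k = -14508 (k = -18*(-31)*(-26) = 558*(-26) = -14508)
((27 + 50*(-63)) - 4765)/(-19838 + (12 + 0*(-3))) - k = ((27 + 50*(-63)) - 4765)/(-19838 + (12 + 0*(-3))) - 1*(-14508) = ((27 - 3150) - 4765)/(-19838 + (12 + 0)) + 14508 = (-3123 - 4765)/(-19838 + 12) + 14508 = -7888/(-19826) + 14508 = -7888*(-1/19826) + 14508 = 3944/9913 + 14508 = 143821748/9913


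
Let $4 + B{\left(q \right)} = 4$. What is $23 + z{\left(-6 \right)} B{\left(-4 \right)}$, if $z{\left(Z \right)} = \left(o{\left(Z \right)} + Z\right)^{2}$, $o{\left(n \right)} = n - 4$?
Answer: $23$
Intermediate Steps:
$B{\left(q \right)} = 0$ ($B{\left(q \right)} = -4 + 4 = 0$)
$o{\left(n \right)} = -4 + n$ ($o{\left(n \right)} = n - 4 = -4 + n$)
$z{\left(Z \right)} = \left(-4 + 2 Z\right)^{2}$ ($z{\left(Z \right)} = \left(\left(-4 + Z\right) + Z\right)^{2} = \left(-4 + 2 Z\right)^{2}$)
$23 + z{\left(-6 \right)} B{\left(-4 \right)} = 23 + 4 \left(-2 - 6\right)^{2} \cdot 0 = 23 + 4 \left(-8\right)^{2} \cdot 0 = 23 + 4 \cdot 64 \cdot 0 = 23 + 256 \cdot 0 = 23 + 0 = 23$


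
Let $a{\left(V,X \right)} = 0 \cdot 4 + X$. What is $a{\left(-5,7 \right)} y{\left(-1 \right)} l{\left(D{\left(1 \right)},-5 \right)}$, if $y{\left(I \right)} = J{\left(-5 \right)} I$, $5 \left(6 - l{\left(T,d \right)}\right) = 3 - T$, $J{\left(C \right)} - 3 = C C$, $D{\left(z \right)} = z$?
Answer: $- \frac{5488}{5} \approx -1097.6$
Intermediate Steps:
$J{\left(C \right)} = 3 + C^{2}$ ($J{\left(C \right)} = 3 + C C = 3 + C^{2}$)
$l{\left(T,d \right)} = \frac{27}{5} + \frac{T}{5}$ ($l{\left(T,d \right)} = 6 - \frac{3 - T}{5} = 6 + \left(- \frac{3}{5} + \frac{T}{5}\right) = \frac{27}{5} + \frac{T}{5}$)
$a{\left(V,X \right)} = X$ ($a{\left(V,X \right)} = 0 + X = X$)
$y{\left(I \right)} = 28 I$ ($y{\left(I \right)} = \left(3 + \left(-5\right)^{2}\right) I = \left(3 + 25\right) I = 28 I$)
$a{\left(-5,7 \right)} y{\left(-1 \right)} l{\left(D{\left(1 \right)},-5 \right)} = 7 \cdot 28 \left(-1\right) \left(\frac{27}{5} + \frac{1}{5} \cdot 1\right) = 7 \left(-28\right) \left(\frac{27}{5} + \frac{1}{5}\right) = \left(-196\right) \frac{28}{5} = - \frac{5488}{5}$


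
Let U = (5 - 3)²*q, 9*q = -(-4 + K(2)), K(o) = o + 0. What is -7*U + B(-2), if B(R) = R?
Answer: -74/9 ≈ -8.2222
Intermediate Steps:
K(o) = o
q = 2/9 (q = (-(-4 + 2))/9 = (-1*(-2))/9 = (⅑)*2 = 2/9 ≈ 0.22222)
U = 8/9 (U = (5 - 3)²*(2/9) = 2²*(2/9) = 4*(2/9) = 8/9 ≈ 0.88889)
-7*U + B(-2) = -7*8/9 - 2 = -56/9 - 2 = -74/9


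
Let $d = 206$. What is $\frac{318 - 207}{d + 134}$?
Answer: $\frac{111}{340} \approx 0.32647$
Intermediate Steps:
$\frac{318 - 207}{d + 134} = \frac{318 - 207}{206 + 134} = \frac{111}{340}$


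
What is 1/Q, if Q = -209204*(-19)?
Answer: 1/3974876 ≈ 2.5158e-7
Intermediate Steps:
Q = 3974876
1/Q = 1/3974876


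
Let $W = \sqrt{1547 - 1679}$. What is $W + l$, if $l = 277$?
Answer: $277 + 2 i \sqrt{33} \approx 277.0 + 11.489 i$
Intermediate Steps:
$W = 2 i \sqrt{33}$ ($W = \sqrt{-132} = 2 i \sqrt{33} \approx 11.489 i$)
$W + l = 2 i \sqrt{33} + 277 = 277 + 2 i \sqrt{33}$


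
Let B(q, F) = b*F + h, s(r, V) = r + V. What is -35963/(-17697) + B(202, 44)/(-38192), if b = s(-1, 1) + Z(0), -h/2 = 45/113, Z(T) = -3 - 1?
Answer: 11111351851/5455348008 ≈ 2.0368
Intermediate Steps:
Z(T) = -4
s(r, V) = V + r
h = -90/113 ≈ -0.79646
b = -4 (b = (1 - 1) - 4 = 0 - 4 = -4)
B(q, F) = -90/113 - 4*F (B(q, F) = -4*F - 90/113 = -90/113 - 4*F)
-35963/(-17697) + B(202, 44)/(-38192) = -35963/(-17697) + (-90/113 - 4*44)/(-38192) = -35963*(-1/17697) + (-90/113 - 176)*(-1/38192) = 35963/17697 - 19978/113*(-1/38192) = 35963/17697 + 1427/308264 = 11111351851/5455348008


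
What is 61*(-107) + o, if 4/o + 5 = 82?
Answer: -502575/77 ≈ -6526.9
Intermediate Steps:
o = 4/77 (o = 4/(-5 + 82) = 4/77 ≈ 0.051948)
61*(-107) + o = 61*(-107) + 4/77 = -6527 + 4/77 = -502575/77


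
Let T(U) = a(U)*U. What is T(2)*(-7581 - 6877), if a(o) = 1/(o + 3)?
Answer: -28916/5 ≈ -5783.2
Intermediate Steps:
a(o) = 1/(3 + o)
T(U) = U/(3 + U)
T(2)*(-7581 - 6877) = (2/(3 + 2))*(-7581 - 6877) = (2/5)*(-14458) = (2*(⅕))*(-14458) = (⅖)*(-14458) = -28916/5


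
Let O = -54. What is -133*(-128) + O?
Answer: 16970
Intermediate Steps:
-133*(-128) + O = -133*(-128) - 54 = 17024 - 54 = 16970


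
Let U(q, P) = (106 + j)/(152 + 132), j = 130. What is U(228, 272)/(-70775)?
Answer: -59/5025025 ≈ -1.1741e-5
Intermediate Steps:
U(q, P) = 59/71 (U(q, P) = (106 + 130)/(152 + 132) = 236/284 = 236*(1/284) = 59/71)
U(228, 272)/(-70775) = (59/71)/(-70775) = (59/71)*(-1/70775) = -59/5025025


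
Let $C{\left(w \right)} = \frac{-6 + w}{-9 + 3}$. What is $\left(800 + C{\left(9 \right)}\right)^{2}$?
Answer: $\frac{2556801}{4} \approx 6.392 \cdot 10^{5}$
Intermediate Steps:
$C{\left(w \right)} = 1 - \frac{w}{6}$ ($C{\left(w \right)} = \frac{-6 + w}{-6} = \left(-6 + w\right) \left(- \frac{1}{6}\right) = 1 - \frac{w}{6}$)
$\left(800 + C{\left(9 \right)}\right)^{2} = \left(800 + \left(1 - \frac{3}{2}\right)\right)^{2} = \left(800 - \frac{1}{2}\right)^{2} = \left(\frac{1599}{2}\right)^{2} = \frac{2556801}{4}$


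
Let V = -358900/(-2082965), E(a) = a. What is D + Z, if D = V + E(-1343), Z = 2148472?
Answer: 894478983277/416593 ≈ 2.1471e+6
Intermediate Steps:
V = 71780/416593 (V = -358900*(-1/2082965) = 71780/416593 ≈ 0.17230)
D = -559412619/416593 (D = 71780/416593 - 1343 = -559412619/416593 ≈ -1342.8)
D + Z = -559412619/416593 + 2148472 = 894478983277/416593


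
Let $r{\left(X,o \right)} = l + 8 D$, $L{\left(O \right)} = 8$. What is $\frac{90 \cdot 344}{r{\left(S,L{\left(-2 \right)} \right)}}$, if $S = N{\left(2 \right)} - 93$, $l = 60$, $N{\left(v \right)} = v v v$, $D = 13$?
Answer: $\frac{7740}{41} \approx 188.78$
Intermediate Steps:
$N{\left(v \right)} = v^{3}$ ($N{\left(v \right)} = v^{2} v = v^{3}$)
$S = -85$ ($S = 2^{3} - 93 = 8 - 93 = -85$)
$r{\left(X,o \right)} = 164$ ($r{\left(X,o \right)} = 60 + 8 \cdot 13 = 60 + 104 = 164$)
$\frac{90 \cdot 344}{r{\left(S,L{\left(-2 \right)} \right)}} = \frac{90 \cdot 344}{164} = 30960 \cdot \frac{1}{164} = \frac{7740}{41}$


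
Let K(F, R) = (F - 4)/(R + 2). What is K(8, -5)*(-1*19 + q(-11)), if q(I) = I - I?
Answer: 76/3 ≈ 25.333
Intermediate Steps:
K(F, R) = (-4 + F)/(2 + R)
q(I) = 0
K(8, -5)*(-1*19 + q(-11)) = ((-4 + 8)/(2 - 5))*(-1*19 + 0) = (4/(-3))*(-19 + 0) = -⅓*4*(-19) = -4/3*(-19) = 76/3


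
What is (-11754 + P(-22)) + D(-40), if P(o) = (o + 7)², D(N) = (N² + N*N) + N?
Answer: -8369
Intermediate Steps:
D(N) = N + 2*N² (D(N) = (N² + N²) + N = 2*N² + N = N + 2*N²)
P(o) = (7 + o)²
(-11754 + P(-22)) + D(-40) = (-11754 + (7 - 22)²) - 40*(1 + 2*(-40)) = (-11754 + (-15)²) - 40*(1 - 80) = (-11754 + 225) - 40*(-79) = -11529 + 3160 = -8369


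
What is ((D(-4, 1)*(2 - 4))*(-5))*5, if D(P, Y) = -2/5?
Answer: -20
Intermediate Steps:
D(P, Y) = -⅖ (D(P, Y) = -2*⅕ = -⅖)
((D(-4, 1)*(2 - 4))*(-5))*5 = (-2*(2 - 4)/5*(-5))*5 = (-⅖*(-2)*(-5))*5 = ((⅘)*(-5))*5 = -4*5 = -20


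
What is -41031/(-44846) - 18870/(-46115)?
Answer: 547677717/413614658 ≈ 1.3241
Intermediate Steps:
-41031/(-44846) - 18870/(-46115) = -41031*(-1/44846) - 18870*(-1/46115) = 41031/44846 + 3774/9223 = 547677717/413614658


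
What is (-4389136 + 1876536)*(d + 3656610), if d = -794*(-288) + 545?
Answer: -9763528920200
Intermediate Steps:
d = 229217 (d = 228672 + 545 = 229217)
(-4389136 + 1876536)*(d + 3656610) = (-4389136 + 1876536)*(229217 + 3656610) = -2512600*3885827 = -9763528920200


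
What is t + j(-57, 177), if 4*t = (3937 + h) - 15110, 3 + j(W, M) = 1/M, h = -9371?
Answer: -909602/177 ≈ -5139.0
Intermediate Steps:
j(W, M) = -3 + 1/M
t = -5136 (t = ((3937 - 9371) - 15110)/4 = (-5434 - 15110)/4 = (¼)*(-20544) = -5136)
t + j(-57, 177) = -5136 + (-3 + 1/177) = -5136 - 530/177 = -909602/177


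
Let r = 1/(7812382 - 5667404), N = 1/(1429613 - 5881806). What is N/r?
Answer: -2144978/4452193 ≈ -0.48178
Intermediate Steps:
N = -1/4452193 (N = 1/(-4452193) = -1/4452193 ≈ -2.2461e-7)
r = 1/2144978 ≈ 4.6621e-7
N/r = -1/(4452193*1/2144978) = -1/4452193*2144978 = -2144978/4452193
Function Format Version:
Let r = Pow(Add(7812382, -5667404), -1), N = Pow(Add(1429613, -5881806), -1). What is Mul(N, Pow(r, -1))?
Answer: Rational(-2144978, 4452193) ≈ -0.48178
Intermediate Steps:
N = Rational(-1, 4452193) (N = Pow(-4452193, -1) = Rational(-1, 4452193) ≈ -2.2461e-7)
r = Rational(1, 2144978) (r = Pow(2144978, -1) = Rational(1, 2144978) ≈ 4.6621e-7)
Mul(N, Pow(r, -1)) = Mul(Rational(-1, 4452193), Pow(Rational(1, 2144978), -1)) = Mul(Rational(-1, 4452193), 2144978) = Rational(-2144978, 4452193)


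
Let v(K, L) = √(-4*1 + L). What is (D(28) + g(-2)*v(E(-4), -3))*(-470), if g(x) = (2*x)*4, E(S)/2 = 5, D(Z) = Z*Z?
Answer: -368480 + 7520*I*√7 ≈ -3.6848e+5 + 19896.0*I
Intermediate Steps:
D(Z) = Z²
E(S) = 10 (E(S) = 2*5 = 10)
g(x) = 8*x
v(K, L) = √(-4 + L)
(D(28) + g(-2)*v(E(-4), -3))*(-470) = (28² + (8*(-2))*√(-4 - 3))*(-470) = (784 - 16*I*√7)*(-470) = -368480 + 7520*I*√7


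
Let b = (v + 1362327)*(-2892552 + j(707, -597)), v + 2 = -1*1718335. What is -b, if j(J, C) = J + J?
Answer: -1029274039380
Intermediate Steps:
j(J, C) = 2*J
v = -1718337 (v = -2 - 1*1718335 = -2 - 1718335 = -1718337)
b = 1029274039380 (b = (-1718337 + 1362327)*(-2892552 + 2*707) = -356010*(-2892552 + 1414) = -356010*(-2891138) = 1029274039380)
-b = -1*1029274039380 = -1029274039380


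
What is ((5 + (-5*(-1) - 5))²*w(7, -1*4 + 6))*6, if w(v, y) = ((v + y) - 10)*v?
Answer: -1050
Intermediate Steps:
w(v, y) = v*(-10 + v + y) (w(v, y) = (-10 + v + y)*v = v*(-10 + v + y))
((5 + (-5*(-1) - 5))²*w(7, -1*4 + 6))*6 = ((5 + (-5*(-1) - 5))²*(7*(-10 + 7 + (-1*4 + 6))))*6 = ((5 + (5 - 5))²*(7*(-10 + 7 + (-4 + 6))))*6 = ((5 + 0)²*(7*(-10 + 7 + 2)))*6 = (5²*(7*(-1)))*6 = (25*(-7))*6 = -175*6 = -1050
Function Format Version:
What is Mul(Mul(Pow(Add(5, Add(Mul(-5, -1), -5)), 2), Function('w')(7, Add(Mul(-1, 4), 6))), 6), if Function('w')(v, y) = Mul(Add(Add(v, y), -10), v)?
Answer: -1050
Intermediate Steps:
Function('w')(v, y) = Mul(v, Add(-10, v, y)) (Function('w')(v, y) = Mul(Add(-10, v, y), v) = Mul(v, Add(-10, v, y)))
Mul(Mul(Pow(Add(5, Add(Mul(-5, -1), -5)), 2), Function('w')(7, Add(Mul(-1, 4), 6))), 6) = Mul(Mul(Pow(Add(5, Add(Mul(-5, -1), -5)), 2), Mul(7, Add(-10, 7, Add(Mul(-1, 4), 6)))), 6) = Mul(Mul(Pow(Add(5, Add(5, -5)), 2), Mul(7, Add(-10, 7, Add(-4, 6)))), 6) = Mul(Mul(Pow(Add(5, 0), 2), Mul(7, Add(-10, 7, 2))), 6) = Mul(Mul(Pow(5, 2), Mul(7, -1)), 6) = Mul(Mul(25, -7), 6) = Mul(-175, 6) = -1050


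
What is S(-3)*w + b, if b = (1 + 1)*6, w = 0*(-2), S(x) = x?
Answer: 12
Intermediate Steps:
w = 0
b = 12 (b = 2*6 = 12)
S(-3)*w + b = -3*0 + 12 = 0 + 12 = 12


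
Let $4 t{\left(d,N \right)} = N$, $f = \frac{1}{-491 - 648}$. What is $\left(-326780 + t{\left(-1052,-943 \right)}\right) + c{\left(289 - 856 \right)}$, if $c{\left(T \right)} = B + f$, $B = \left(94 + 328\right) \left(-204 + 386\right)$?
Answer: $- \frac{1139964737}{4556} \approx -2.5021 \cdot 10^{5}$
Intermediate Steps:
$f = - \frac{1}{1139}$ ($f = \frac{1}{-1139} = - \frac{1}{1139} \approx -0.00087796$)
$t{\left(d,N \right)} = \frac{N}{4}$
$B = 76804$ ($B = 422 \cdot 182 = 76804$)
$c{\left(T \right)} = \frac{87479755}{1139}$ ($c{\left(T \right)} = 76804 - \frac{1}{1139} = \frac{87479755}{1139}$)
$\left(-326780 + t{\left(-1052,-943 \right)}\right) + c{\left(289 - 856 \right)} = \left(-326780 + \frac{1}{4} \left(-943\right)\right) + \frac{87479755}{1139} = \left(-326780 - \frac{943}{4}\right) + \frac{87479755}{1139} = - \frac{1308063}{4} + \frac{87479755}{1139} = - \frac{1139964737}{4556}$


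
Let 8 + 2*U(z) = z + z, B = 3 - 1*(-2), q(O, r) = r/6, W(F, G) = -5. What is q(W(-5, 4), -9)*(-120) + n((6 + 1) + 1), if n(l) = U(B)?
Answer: 181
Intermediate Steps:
q(O, r) = r/6 (q(O, r) = r*(⅙) = r/6)
B = 5 (B = 3 + 2 = 5)
U(z) = -4 + z (U(z) = -4 + (z + z)/2 = -4 + (2*z)/2 = -4 + z)
n(l) = 1 (n(l) = -4 + 5 = 1)
q(W(-5, 4), -9)*(-120) + n((6 + 1) + 1) = ((⅙)*(-9))*(-120) + 1 = -3/2*(-120) + 1 = 180 + 1 = 181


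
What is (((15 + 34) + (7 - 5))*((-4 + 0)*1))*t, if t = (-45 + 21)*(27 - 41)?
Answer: -68544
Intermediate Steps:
t = 336 (t = -24*(-14) = 336)
(((15 + 34) + (7 - 5))*((-4 + 0)*1))*t = (((15 + 34) + (7 - 5))*((-4 + 0)*1))*336 = ((49 + 2)*(-4*1))*336 = (51*(-4))*336 = -204*336 = -68544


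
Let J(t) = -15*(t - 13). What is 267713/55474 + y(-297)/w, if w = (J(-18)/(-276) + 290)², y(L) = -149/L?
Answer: 55941903325059089/11591955803711250 ≈ 4.8259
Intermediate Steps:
J(t) = 195 - 15*t (J(t) = -15*(-13 + t) = 195 - 15*t)
w = 703575625/8464 (w = ((195 - 15*(-18))/(-276) + 290)² = ((195 + 270)*(-1/276) + 290)² = (465*(-1/276) + 290)² = (-155/92 + 290)² = (26525/92)² = 703575625/8464 ≈ 83126.)
267713/55474 + y(-297)/w = 267713/55474 + (-149/(-297))/(703575625/8464) = 267713*(1/55474) - 149*(-1/297)*(8464/703575625) = 267713/55474 + (149/297)*(8464/703575625) = 267713/55474 + 1261136/208961960625 = 55941903325059089/11591955803711250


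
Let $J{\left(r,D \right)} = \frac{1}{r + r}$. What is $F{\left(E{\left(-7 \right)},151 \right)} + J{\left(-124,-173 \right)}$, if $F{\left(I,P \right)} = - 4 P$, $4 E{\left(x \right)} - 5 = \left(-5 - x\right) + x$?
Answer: $- \frac{149793}{248} \approx -604.0$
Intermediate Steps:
$E{\left(x \right)} = 0$ ($E{\left(x \right)} = \frac{5}{4} + \frac{\left(-5 - x\right) + x}{4} = \frac{5}{4} + \frac{1}{4} \left(-5\right) = \frac{5}{4} - \frac{5}{4} = 0$)
$J{\left(r,D \right)} = \frac{1}{2 r}$
$F{\left(E{\left(-7 \right)},151 \right)} + J{\left(-124,-173 \right)} = \left(-4\right) 151 + \frac{1}{2 \left(-124\right)} = -604 + \frac{1}{2} \left(- \frac{1}{124}\right) = -604 - \frac{1}{248} = - \frac{149793}{248}$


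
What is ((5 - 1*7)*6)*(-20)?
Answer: 240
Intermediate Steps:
((5 - 1*7)*6)*(-20) = ((5 - 7)*6)*(-20) = -2*6*(-20) = -12*(-20) = 240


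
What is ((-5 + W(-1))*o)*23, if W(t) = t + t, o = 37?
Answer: -5957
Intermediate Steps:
W(t) = 2*t
((-5 + W(-1))*o)*23 = ((-5 + 2*(-1))*37)*23 = ((-5 - 2)*37)*23 = -7*37*23 = -259*23 = -5957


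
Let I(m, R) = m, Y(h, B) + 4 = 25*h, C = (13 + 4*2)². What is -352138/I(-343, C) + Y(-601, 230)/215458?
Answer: 75865794257/73902094 ≈ 1026.6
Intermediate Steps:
C = 441 (C = (13 + 8)² = 21² = 441)
Y(h, B) = -4 + 25*h
-352138/I(-343, C) + Y(-601, 230)/215458 = -352138/(-343) + (-4 + 25*(-601))/215458 = -352138*(-1/343) + (-4 - 15025)*(1/215458) = 352138/343 - 15029*1/215458 = 352138/343 - 15029/215458 = 75865794257/73902094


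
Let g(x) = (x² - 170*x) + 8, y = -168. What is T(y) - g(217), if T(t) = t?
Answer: -10375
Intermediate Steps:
g(x) = 8 + x² - 170*x
T(y) - g(217) = -168 - (8 + 217² - 170*217) = -168 - (8 + 47089 - 36890) = -168 - 1*10207 = -168 - 10207 = -10375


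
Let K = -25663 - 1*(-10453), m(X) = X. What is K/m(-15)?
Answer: 1014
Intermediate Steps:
K = -15210 (K = -25663 + 10453 = -15210)
K/m(-15) = -15210/(-15) = -15210*(-1/15) = 1014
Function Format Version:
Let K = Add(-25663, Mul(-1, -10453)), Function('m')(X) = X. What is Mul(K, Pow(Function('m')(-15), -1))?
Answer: 1014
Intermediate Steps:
K = -15210 (K = Add(-25663, 10453) = -15210)
Mul(K, Pow(Function('m')(-15), -1)) = Mul(-15210, Pow(-15, -1)) = Mul(-15210, Rational(-1, 15)) = 1014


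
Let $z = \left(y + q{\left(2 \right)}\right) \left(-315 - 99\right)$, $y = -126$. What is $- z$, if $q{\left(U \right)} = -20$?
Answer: $-60444$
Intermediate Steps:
$z = 60444$ ($z = \left(-126 - 20\right) \left(-315 - 99\right) = \left(-146\right) \left(-414\right) = 60444$)
$- z = \left(-1\right) 60444 = -60444$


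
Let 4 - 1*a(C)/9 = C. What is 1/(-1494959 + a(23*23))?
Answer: -1/1499684 ≈ -6.6681e-7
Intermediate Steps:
a(C) = 36 - 9*C
1/(-1494959 + a(23*23)) = 1/(-1494959 + (36 - 207*23)) = 1/(-1494959 + (36 - 9*529)) = 1/(-1494959 + (36 - 4761)) = 1/(-1494959 - 4725) = 1/(-1499684) = -1/1499684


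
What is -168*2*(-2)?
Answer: 672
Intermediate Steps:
-168*2*(-2) = -24*14*(-2) = -336*(-2) = 672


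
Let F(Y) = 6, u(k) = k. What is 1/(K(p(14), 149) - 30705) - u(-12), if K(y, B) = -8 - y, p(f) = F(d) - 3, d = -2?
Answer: 368591/30716 ≈ 12.000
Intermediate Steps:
p(f) = 3 (p(f) = 6 - 3 = 3)
1/(K(p(14), 149) - 30705) - u(-12) = 1/((-8 - 1*3) - 30705) - 1*(-12) = 1/((-8 - 3) - 30705) + 12 = 1/(-11 - 30705) + 12 = 1/(-30716) + 12 = -1/30716 + 12 = 368591/30716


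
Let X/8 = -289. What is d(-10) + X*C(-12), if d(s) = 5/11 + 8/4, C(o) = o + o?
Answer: 610395/11 ≈ 55490.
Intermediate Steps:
C(o) = 2*o
X = -2312 (X = 8*(-289) = -2312)
d(s) = 27/11 (d(s) = 5*(1/11) + 8*(1/4) = 5/11 + 2 = 27/11)
d(-10) + X*C(-12) = 27/11 - 4624*(-12) = 27/11 - 2312*(-24) = 27/11 + 55488 = 610395/11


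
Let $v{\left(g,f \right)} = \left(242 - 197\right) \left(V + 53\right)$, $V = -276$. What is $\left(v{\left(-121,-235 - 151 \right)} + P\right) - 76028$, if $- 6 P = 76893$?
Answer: $- \frac{197757}{2} \approx -98879.0$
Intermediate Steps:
$P = - \frac{25631}{2}$ ($P = \left(- \frac{1}{6}\right) 76893 = - \frac{25631}{2} \approx -12816.0$)
$v{\left(g,f \right)} = -10035$ ($v{\left(g,f \right)} = \left(242 - 197\right) \left(-276 + 53\right) = 45 \left(-223\right) = -10035$)
$\left(v{\left(-121,-235 - 151 \right)} + P\right) - 76028 = \left(-10035 - \frac{25631}{2}\right) - 76028 = - \frac{45701}{2} - 76028 = - \frac{197757}{2}$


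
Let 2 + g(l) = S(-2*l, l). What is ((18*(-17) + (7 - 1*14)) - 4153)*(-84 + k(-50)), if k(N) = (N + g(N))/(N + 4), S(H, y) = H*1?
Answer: 8735496/23 ≈ 3.7980e+5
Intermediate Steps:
S(H, y) = H
g(l) = -2 - 2*l
k(N) = (-2 - N)/(4 + N) (k(N) = (N + (-2 - 2*N))/(N + 4) = (-2 - N)/(4 + N))
((18*(-17) + (7 - 1*14)) - 4153)*(-84 + k(-50)) = ((18*(-17) + (7 - 1*14)) - 4153)*(-84 + (-2 - 1*(-50))/(4 - 50)) = ((-306 + (7 - 14)) - 4153)*(-84 + (-2 + 50)/(-46)) = ((-306 - 7) - 4153)*(-84 - 1/46*48) = (-313 - 4153)*(-84 - 24/23) = -4466*(-1956/23) = 8735496/23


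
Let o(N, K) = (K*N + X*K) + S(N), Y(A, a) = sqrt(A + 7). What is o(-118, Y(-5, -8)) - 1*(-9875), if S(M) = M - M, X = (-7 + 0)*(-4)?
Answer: 9875 - 90*sqrt(2) ≈ 9747.7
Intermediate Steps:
X = 28 (X = -7*(-4) = 28)
Y(A, a) = sqrt(7 + A)
S(M) = 0
o(N, K) = 28*K + K*N (o(N, K) = (K*N + 28*K) + 0 = (28*K + K*N) + 0 = 28*K + K*N)
o(-118, Y(-5, -8)) - 1*(-9875) = sqrt(7 - 5)*(28 - 118) - 1*(-9875) = sqrt(2)*(-90) + 9875 = -90*sqrt(2) + 9875 = 9875 - 90*sqrt(2)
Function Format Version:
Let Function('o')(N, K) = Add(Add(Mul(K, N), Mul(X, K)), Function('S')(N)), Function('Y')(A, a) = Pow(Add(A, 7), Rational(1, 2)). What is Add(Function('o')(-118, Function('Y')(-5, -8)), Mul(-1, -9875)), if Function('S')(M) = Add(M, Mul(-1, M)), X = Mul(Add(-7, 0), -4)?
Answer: Add(9875, Mul(-90, Pow(2, Rational(1, 2)))) ≈ 9747.7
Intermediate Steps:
X = 28 (X = Mul(-7, -4) = 28)
Function('Y')(A, a) = Pow(Add(7, A), Rational(1, 2))
Function('S')(M) = 0
Function('o')(N, K) = Add(Mul(28, K), Mul(K, N)) (Function('o')(N, K) = Add(Add(Mul(K, N), Mul(28, K)), 0) = Add(Add(Mul(28, K), Mul(K, N)), 0) = Add(Mul(28, K), Mul(K, N)))
Add(Function('o')(-118, Function('Y')(-5, -8)), Mul(-1, -9875)) = Add(Mul(Pow(Add(7, -5), Rational(1, 2)), Add(28, -118)), Mul(-1, -9875)) = Add(Mul(Pow(2, Rational(1, 2)), -90), 9875) = Add(Mul(-90, Pow(2, Rational(1, 2))), 9875) = Add(9875, Mul(-90, Pow(2, Rational(1, 2))))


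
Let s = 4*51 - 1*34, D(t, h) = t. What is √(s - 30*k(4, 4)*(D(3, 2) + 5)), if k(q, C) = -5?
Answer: √1370 ≈ 37.013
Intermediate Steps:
s = 170 (s = 204 - 34 = 170)
√(s - 30*k(4, 4)*(D(3, 2) + 5)) = √(170 - (-150)*(3 + 5)) = √(170 - (-150)*8) = √(170 - 30*(-40)) = √(170 + 1200) = √1370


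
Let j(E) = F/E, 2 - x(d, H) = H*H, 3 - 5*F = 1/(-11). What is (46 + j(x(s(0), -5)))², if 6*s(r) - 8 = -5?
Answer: 3382120336/1600225 ≈ 2113.5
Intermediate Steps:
F = 34/55 (F = ⅗ - ⅕/(-11) = ⅗ - ⅕*(-1/11) = ⅗ + 1/55 = 34/55 ≈ 0.61818)
s(r) = ½ (s(r) = 4/3 + (⅙)*(-5) = 4/3 - ⅚ = ½)
x(d, H) = 2 - H² (x(d, H) = 2 - H*H = 2 - H²)
j(E) = 34/(55*E)
(46 + j(x(s(0), -5)))² = (46 + 34/(55*(2 - 1*(-5)²)))² = (46 + 34/(55*(2 - 1*25)))² = (46 + 34/(55*(2 - 25)))² = (46 + (34/55)/(-23))² = (46 + (34/55)*(-1/23))² = (46 - 34/1265)² = (58156/1265)² = 3382120336/1600225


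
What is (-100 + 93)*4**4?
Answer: -1792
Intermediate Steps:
(-100 + 93)*4**4 = -7*256 = -1792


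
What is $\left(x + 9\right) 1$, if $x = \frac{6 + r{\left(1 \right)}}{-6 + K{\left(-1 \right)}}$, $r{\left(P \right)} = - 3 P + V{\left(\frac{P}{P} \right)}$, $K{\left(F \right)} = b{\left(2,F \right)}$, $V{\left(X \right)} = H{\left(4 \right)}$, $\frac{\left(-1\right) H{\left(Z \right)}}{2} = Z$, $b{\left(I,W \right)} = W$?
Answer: $\frac{68}{7} \approx 9.7143$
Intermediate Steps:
$H{\left(Z \right)} = - 2 Z$
$V{\left(X \right)} = -8$ ($V{\left(X \right)} = \left(-2\right) 4 = -8$)
$K{\left(F \right)} = F$
$r{\left(P \right)} = -8 - 3 P$ ($r{\left(P \right)} = - 3 P - 8 = -8 - 3 P$)
$x = \frac{5}{7}$ ($x = \frac{6 - 11}{-6 - 1} = \frac{6 - 11}{-7} = \left(6 - 11\right) \left(- \frac{1}{7}\right) = \left(-5\right) \left(- \frac{1}{7}\right) = \frac{5}{7} \approx 0.71429$)
$\left(x + 9\right) 1 = \left(\frac{5}{7} + 9\right) 1 = \frac{68}{7} \cdot 1 = \frac{68}{7}$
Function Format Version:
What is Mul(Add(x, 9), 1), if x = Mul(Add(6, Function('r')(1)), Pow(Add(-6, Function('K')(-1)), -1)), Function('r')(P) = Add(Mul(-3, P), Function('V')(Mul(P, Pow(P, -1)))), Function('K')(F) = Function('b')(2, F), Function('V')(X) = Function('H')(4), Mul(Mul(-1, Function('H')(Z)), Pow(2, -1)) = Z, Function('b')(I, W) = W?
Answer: Rational(68, 7) ≈ 9.7143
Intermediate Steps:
Function('H')(Z) = Mul(-2, Z)
Function('V')(X) = -8 (Function('V')(X) = Mul(-2, 4) = -8)
Function('K')(F) = F
Function('r')(P) = Add(-8, Mul(-3, P)) (Function('r')(P) = Add(Mul(-3, P), -8) = Add(-8, Mul(-3, P)))
x = Rational(5, 7) (x = Mul(Add(6, Add(-8, Mul(-3, 1))), Pow(Add(-6, -1), -1)) = Mul(Add(6, Add(-8, -3)), Pow(-7, -1)) = Mul(Add(6, -11), Rational(-1, 7)) = Mul(-5, Rational(-1, 7)) = Rational(5, 7) ≈ 0.71429)
Mul(Add(x, 9), 1) = Mul(Add(Rational(5, 7), 9), 1) = Mul(Rational(68, 7), 1) = Rational(68, 7)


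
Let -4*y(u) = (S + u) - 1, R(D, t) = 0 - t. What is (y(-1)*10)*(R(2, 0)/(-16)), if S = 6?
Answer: 0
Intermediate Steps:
R(D, t) = -t
y(u) = -5/4 - u/4 (y(u) = -((6 + u) - 1)/4 = -(5 + u)/4 = -5/4 - u/4)
(y(-1)*10)*(R(2, 0)/(-16)) = ((-5/4 - 1/4*(-1))*10)*(-1*0/(-16)) = ((-5/4 + 1/4)*10)*(0*(-1/16)) = -1*10*0 = -10*0 = 0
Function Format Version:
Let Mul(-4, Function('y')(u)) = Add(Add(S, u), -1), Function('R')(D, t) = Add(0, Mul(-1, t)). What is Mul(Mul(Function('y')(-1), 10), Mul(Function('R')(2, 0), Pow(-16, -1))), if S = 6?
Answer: 0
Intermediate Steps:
Function('R')(D, t) = Mul(-1, t)
Function('y')(u) = Add(Rational(-5, 4), Mul(Rational(-1, 4), u)) (Function('y')(u) = Mul(Rational(-1, 4), Add(Add(6, u), -1)) = Mul(Rational(-1, 4), Add(5, u)) = Add(Rational(-5, 4), Mul(Rational(-1, 4), u)))
Mul(Mul(Function('y')(-1), 10), Mul(Function('R')(2, 0), Pow(-16, -1))) = Mul(Mul(Add(Rational(-5, 4), Mul(Rational(-1, 4), -1)), 10), Mul(Mul(-1, 0), Pow(-16, -1))) = Mul(Mul(Add(Rational(-5, 4), Rational(1, 4)), 10), Mul(0, Rational(-1, 16))) = Mul(Mul(-1, 10), 0) = Mul(-10, 0) = 0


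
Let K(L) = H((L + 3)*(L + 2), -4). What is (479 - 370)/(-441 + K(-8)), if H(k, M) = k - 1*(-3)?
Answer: -109/408 ≈ -0.26716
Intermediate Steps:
H(k, M) = 3 + k (H(k, M) = k + 3 = 3 + k)
K(L) = 3 + (2 + L)*(3 + L) (K(L) = 3 + (L + 3)*(L + 2) = 3 + (3 + L)*(2 + L) = 3 + (2 + L)*(3 + L))
(479 - 370)/(-441 + K(-8)) = (479 - 370)/(-441 + (9 + (-8)² + 5*(-8))) = 109/(-441 + (9 + 64 - 40)) = 109/(-441 + 33) = 109/(-408) = 109*(-1/408) = -109/408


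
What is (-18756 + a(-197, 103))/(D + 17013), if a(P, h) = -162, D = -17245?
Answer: 9459/116 ≈ 81.543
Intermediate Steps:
(-18756 + a(-197, 103))/(D + 17013) = (-18756 - 162)/(-17245 + 17013) = -18918/(-232) = -18918*(-1/232) = 9459/116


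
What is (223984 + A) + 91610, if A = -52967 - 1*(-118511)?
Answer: 381138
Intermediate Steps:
A = 65544 (A = -52967 + 118511 = 65544)
(223984 + A) + 91610 = (223984 + 65544) + 91610 = 289528 + 91610 = 381138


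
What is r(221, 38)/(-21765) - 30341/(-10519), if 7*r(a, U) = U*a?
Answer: 4534264493/1602622245 ≈ 2.8293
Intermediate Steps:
r(a, U) = U*a/7 (r(a, U) = (U*a)/7 = U*a/7)
r(221, 38)/(-21765) - 30341/(-10519) = ((1/7)*38*221)/(-21765) - 30341/(-10519) = (8398/7)*(-1/21765) - 30341*(-1/10519) = -8398/152355 + 30341/10519 = 4534264493/1602622245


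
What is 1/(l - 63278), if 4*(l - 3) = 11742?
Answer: -2/120679 ≈ -1.6573e-5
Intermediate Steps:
l = 5877/2 (l = 3 + (¼)*11742 = 3 + 5871/2 = 5877/2 ≈ 2938.5)
1/(l - 63278) = 1/(5877/2 - 63278) = 1/(-120679/2) = -2/120679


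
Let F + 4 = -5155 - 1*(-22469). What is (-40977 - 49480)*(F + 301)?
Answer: -1593038227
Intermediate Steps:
F = 17310 (F = -4 + (-5155 - 1*(-22469)) = -4 + (-5155 + 22469) = -4 + 17314 = 17310)
(-40977 - 49480)*(F + 301) = (-40977 - 49480)*(17310 + 301) = -90457*17611 = -1593038227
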